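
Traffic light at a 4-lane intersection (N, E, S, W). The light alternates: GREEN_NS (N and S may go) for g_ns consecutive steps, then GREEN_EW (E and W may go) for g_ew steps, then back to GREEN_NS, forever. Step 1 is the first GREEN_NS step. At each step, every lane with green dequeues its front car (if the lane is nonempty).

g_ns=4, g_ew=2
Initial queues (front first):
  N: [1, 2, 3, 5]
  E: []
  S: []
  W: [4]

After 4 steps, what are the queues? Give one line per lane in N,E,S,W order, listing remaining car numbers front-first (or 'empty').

Step 1 [NS]: N:car1-GO,E:wait,S:empty,W:wait | queues: N=3 E=0 S=0 W=1
Step 2 [NS]: N:car2-GO,E:wait,S:empty,W:wait | queues: N=2 E=0 S=0 W=1
Step 3 [NS]: N:car3-GO,E:wait,S:empty,W:wait | queues: N=1 E=0 S=0 W=1
Step 4 [NS]: N:car5-GO,E:wait,S:empty,W:wait | queues: N=0 E=0 S=0 W=1

N: empty
E: empty
S: empty
W: 4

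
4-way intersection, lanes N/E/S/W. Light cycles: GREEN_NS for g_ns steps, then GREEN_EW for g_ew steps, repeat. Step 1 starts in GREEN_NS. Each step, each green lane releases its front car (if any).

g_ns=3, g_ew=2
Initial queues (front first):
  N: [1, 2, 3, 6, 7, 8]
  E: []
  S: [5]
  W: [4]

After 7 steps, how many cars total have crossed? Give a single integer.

Step 1 [NS]: N:car1-GO,E:wait,S:car5-GO,W:wait | queues: N=5 E=0 S=0 W=1
Step 2 [NS]: N:car2-GO,E:wait,S:empty,W:wait | queues: N=4 E=0 S=0 W=1
Step 3 [NS]: N:car3-GO,E:wait,S:empty,W:wait | queues: N=3 E=0 S=0 W=1
Step 4 [EW]: N:wait,E:empty,S:wait,W:car4-GO | queues: N=3 E=0 S=0 W=0
Step 5 [EW]: N:wait,E:empty,S:wait,W:empty | queues: N=3 E=0 S=0 W=0
Step 6 [NS]: N:car6-GO,E:wait,S:empty,W:wait | queues: N=2 E=0 S=0 W=0
Step 7 [NS]: N:car7-GO,E:wait,S:empty,W:wait | queues: N=1 E=0 S=0 W=0
Cars crossed by step 7: 7

Answer: 7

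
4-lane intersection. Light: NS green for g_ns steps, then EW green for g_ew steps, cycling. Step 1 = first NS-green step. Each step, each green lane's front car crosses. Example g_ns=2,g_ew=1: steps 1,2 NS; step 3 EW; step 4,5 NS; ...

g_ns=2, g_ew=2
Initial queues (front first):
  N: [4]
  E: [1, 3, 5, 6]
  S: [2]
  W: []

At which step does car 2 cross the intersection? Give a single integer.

Step 1 [NS]: N:car4-GO,E:wait,S:car2-GO,W:wait | queues: N=0 E=4 S=0 W=0
Step 2 [NS]: N:empty,E:wait,S:empty,W:wait | queues: N=0 E=4 S=0 W=0
Step 3 [EW]: N:wait,E:car1-GO,S:wait,W:empty | queues: N=0 E=3 S=0 W=0
Step 4 [EW]: N:wait,E:car3-GO,S:wait,W:empty | queues: N=0 E=2 S=0 W=0
Step 5 [NS]: N:empty,E:wait,S:empty,W:wait | queues: N=0 E=2 S=0 W=0
Step 6 [NS]: N:empty,E:wait,S:empty,W:wait | queues: N=0 E=2 S=0 W=0
Step 7 [EW]: N:wait,E:car5-GO,S:wait,W:empty | queues: N=0 E=1 S=0 W=0
Step 8 [EW]: N:wait,E:car6-GO,S:wait,W:empty | queues: N=0 E=0 S=0 W=0
Car 2 crosses at step 1

1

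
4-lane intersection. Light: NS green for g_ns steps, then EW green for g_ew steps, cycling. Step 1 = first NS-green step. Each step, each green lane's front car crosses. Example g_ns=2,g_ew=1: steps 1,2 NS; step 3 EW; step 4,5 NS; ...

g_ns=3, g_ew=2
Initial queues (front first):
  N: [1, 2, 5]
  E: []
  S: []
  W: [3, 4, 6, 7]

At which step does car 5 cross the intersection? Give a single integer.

Step 1 [NS]: N:car1-GO,E:wait,S:empty,W:wait | queues: N=2 E=0 S=0 W=4
Step 2 [NS]: N:car2-GO,E:wait,S:empty,W:wait | queues: N=1 E=0 S=0 W=4
Step 3 [NS]: N:car5-GO,E:wait,S:empty,W:wait | queues: N=0 E=0 S=0 W=4
Step 4 [EW]: N:wait,E:empty,S:wait,W:car3-GO | queues: N=0 E=0 S=0 W=3
Step 5 [EW]: N:wait,E:empty,S:wait,W:car4-GO | queues: N=0 E=0 S=0 W=2
Step 6 [NS]: N:empty,E:wait,S:empty,W:wait | queues: N=0 E=0 S=0 W=2
Step 7 [NS]: N:empty,E:wait,S:empty,W:wait | queues: N=0 E=0 S=0 W=2
Step 8 [NS]: N:empty,E:wait,S:empty,W:wait | queues: N=0 E=0 S=0 W=2
Step 9 [EW]: N:wait,E:empty,S:wait,W:car6-GO | queues: N=0 E=0 S=0 W=1
Step 10 [EW]: N:wait,E:empty,S:wait,W:car7-GO | queues: N=0 E=0 S=0 W=0
Car 5 crosses at step 3

3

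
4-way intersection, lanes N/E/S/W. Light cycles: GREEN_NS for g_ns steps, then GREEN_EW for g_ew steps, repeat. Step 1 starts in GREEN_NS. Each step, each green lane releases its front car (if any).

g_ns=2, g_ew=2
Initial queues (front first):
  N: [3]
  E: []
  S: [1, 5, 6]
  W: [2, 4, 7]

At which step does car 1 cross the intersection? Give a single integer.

Step 1 [NS]: N:car3-GO,E:wait,S:car1-GO,W:wait | queues: N=0 E=0 S=2 W=3
Step 2 [NS]: N:empty,E:wait,S:car5-GO,W:wait | queues: N=0 E=0 S=1 W=3
Step 3 [EW]: N:wait,E:empty,S:wait,W:car2-GO | queues: N=0 E=0 S=1 W=2
Step 4 [EW]: N:wait,E:empty,S:wait,W:car4-GO | queues: N=0 E=0 S=1 W=1
Step 5 [NS]: N:empty,E:wait,S:car6-GO,W:wait | queues: N=0 E=0 S=0 W=1
Step 6 [NS]: N:empty,E:wait,S:empty,W:wait | queues: N=0 E=0 S=0 W=1
Step 7 [EW]: N:wait,E:empty,S:wait,W:car7-GO | queues: N=0 E=0 S=0 W=0
Car 1 crosses at step 1

1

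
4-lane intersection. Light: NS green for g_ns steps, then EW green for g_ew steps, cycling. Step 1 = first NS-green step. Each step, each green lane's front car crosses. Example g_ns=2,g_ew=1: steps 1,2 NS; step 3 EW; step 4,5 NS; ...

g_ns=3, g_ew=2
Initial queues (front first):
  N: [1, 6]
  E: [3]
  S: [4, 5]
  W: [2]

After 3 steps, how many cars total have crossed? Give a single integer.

Answer: 4

Derivation:
Step 1 [NS]: N:car1-GO,E:wait,S:car4-GO,W:wait | queues: N=1 E=1 S=1 W=1
Step 2 [NS]: N:car6-GO,E:wait,S:car5-GO,W:wait | queues: N=0 E=1 S=0 W=1
Step 3 [NS]: N:empty,E:wait,S:empty,W:wait | queues: N=0 E=1 S=0 W=1
Cars crossed by step 3: 4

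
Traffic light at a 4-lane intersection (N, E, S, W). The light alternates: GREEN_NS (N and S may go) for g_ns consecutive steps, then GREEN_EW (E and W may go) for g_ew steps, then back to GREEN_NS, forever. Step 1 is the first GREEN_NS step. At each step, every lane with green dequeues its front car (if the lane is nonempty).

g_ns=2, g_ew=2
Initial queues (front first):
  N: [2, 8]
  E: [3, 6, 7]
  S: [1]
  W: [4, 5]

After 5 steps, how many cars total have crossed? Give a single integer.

Step 1 [NS]: N:car2-GO,E:wait,S:car1-GO,W:wait | queues: N=1 E=3 S=0 W=2
Step 2 [NS]: N:car8-GO,E:wait,S:empty,W:wait | queues: N=0 E=3 S=0 W=2
Step 3 [EW]: N:wait,E:car3-GO,S:wait,W:car4-GO | queues: N=0 E=2 S=0 W=1
Step 4 [EW]: N:wait,E:car6-GO,S:wait,W:car5-GO | queues: N=0 E=1 S=0 W=0
Step 5 [NS]: N:empty,E:wait,S:empty,W:wait | queues: N=0 E=1 S=0 W=0
Cars crossed by step 5: 7

Answer: 7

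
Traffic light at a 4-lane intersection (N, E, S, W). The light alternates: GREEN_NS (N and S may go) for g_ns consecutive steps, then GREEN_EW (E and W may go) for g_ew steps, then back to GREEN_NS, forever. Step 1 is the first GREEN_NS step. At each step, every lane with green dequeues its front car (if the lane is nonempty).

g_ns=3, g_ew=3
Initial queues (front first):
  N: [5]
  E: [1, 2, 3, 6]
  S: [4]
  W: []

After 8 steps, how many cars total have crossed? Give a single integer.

Answer: 5

Derivation:
Step 1 [NS]: N:car5-GO,E:wait,S:car4-GO,W:wait | queues: N=0 E=4 S=0 W=0
Step 2 [NS]: N:empty,E:wait,S:empty,W:wait | queues: N=0 E=4 S=0 W=0
Step 3 [NS]: N:empty,E:wait,S:empty,W:wait | queues: N=0 E=4 S=0 W=0
Step 4 [EW]: N:wait,E:car1-GO,S:wait,W:empty | queues: N=0 E=3 S=0 W=0
Step 5 [EW]: N:wait,E:car2-GO,S:wait,W:empty | queues: N=0 E=2 S=0 W=0
Step 6 [EW]: N:wait,E:car3-GO,S:wait,W:empty | queues: N=0 E=1 S=0 W=0
Step 7 [NS]: N:empty,E:wait,S:empty,W:wait | queues: N=0 E=1 S=0 W=0
Step 8 [NS]: N:empty,E:wait,S:empty,W:wait | queues: N=0 E=1 S=0 W=0
Cars crossed by step 8: 5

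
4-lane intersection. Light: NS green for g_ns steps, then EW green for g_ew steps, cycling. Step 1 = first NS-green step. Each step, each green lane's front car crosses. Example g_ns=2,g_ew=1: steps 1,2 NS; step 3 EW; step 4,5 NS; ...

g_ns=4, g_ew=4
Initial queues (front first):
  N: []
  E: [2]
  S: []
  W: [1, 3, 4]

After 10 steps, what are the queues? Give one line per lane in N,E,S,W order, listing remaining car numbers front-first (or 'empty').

Step 1 [NS]: N:empty,E:wait,S:empty,W:wait | queues: N=0 E=1 S=0 W=3
Step 2 [NS]: N:empty,E:wait,S:empty,W:wait | queues: N=0 E=1 S=0 W=3
Step 3 [NS]: N:empty,E:wait,S:empty,W:wait | queues: N=0 E=1 S=0 W=3
Step 4 [NS]: N:empty,E:wait,S:empty,W:wait | queues: N=0 E=1 S=0 W=3
Step 5 [EW]: N:wait,E:car2-GO,S:wait,W:car1-GO | queues: N=0 E=0 S=0 W=2
Step 6 [EW]: N:wait,E:empty,S:wait,W:car3-GO | queues: N=0 E=0 S=0 W=1
Step 7 [EW]: N:wait,E:empty,S:wait,W:car4-GO | queues: N=0 E=0 S=0 W=0

N: empty
E: empty
S: empty
W: empty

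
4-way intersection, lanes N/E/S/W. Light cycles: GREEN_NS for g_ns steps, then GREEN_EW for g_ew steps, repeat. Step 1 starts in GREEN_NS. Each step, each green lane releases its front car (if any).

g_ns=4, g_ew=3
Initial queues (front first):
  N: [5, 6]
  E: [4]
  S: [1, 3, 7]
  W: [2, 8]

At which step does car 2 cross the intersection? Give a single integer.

Step 1 [NS]: N:car5-GO,E:wait,S:car1-GO,W:wait | queues: N=1 E=1 S=2 W=2
Step 2 [NS]: N:car6-GO,E:wait,S:car3-GO,W:wait | queues: N=0 E=1 S=1 W=2
Step 3 [NS]: N:empty,E:wait,S:car7-GO,W:wait | queues: N=0 E=1 S=0 W=2
Step 4 [NS]: N:empty,E:wait,S:empty,W:wait | queues: N=0 E=1 S=0 W=2
Step 5 [EW]: N:wait,E:car4-GO,S:wait,W:car2-GO | queues: N=0 E=0 S=0 W=1
Step 6 [EW]: N:wait,E:empty,S:wait,W:car8-GO | queues: N=0 E=0 S=0 W=0
Car 2 crosses at step 5

5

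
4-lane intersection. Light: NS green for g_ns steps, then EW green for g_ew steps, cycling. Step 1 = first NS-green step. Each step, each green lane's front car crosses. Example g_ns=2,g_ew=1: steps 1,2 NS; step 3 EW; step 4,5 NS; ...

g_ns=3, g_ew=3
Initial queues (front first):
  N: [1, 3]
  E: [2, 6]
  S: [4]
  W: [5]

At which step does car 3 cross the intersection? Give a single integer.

Step 1 [NS]: N:car1-GO,E:wait,S:car4-GO,W:wait | queues: N=1 E=2 S=0 W=1
Step 2 [NS]: N:car3-GO,E:wait,S:empty,W:wait | queues: N=0 E=2 S=0 W=1
Step 3 [NS]: N:empty,E:wait,S:empty,W:wait | queues: N=0 E=2 S=0 W=1
Step 4 [EW]: N:wait,E:car2-GO,S:wait,W:car5-GO | queues: N=0 E=1 S=0 W=0
Step 5 [EW]: N:wait,E:car6-GO,S:wait,W:empty | queues: N=0 E=0 S=0 W=0
Car 3 crosses at step 2

2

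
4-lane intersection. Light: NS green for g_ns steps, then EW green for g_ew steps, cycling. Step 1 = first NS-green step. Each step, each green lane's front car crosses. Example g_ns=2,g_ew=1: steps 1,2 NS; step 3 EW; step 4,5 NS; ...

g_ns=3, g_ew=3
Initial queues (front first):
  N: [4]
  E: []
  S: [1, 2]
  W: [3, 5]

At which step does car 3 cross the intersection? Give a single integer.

Step 1 [NS]: N:car4-GO,E:wait,S:car1-GO,W:wait | queues: N=0 E=0 S=1 W=2
Step 2 [NS]: N:empty,E:wait,S:car2-GO,W:wait | queues: N=0 E=0 S=0 W=2
Step 3 [NS]: N:empty,E:wait,S:empty,W:wait | queues: N=0 E=0 S=0 W=2
Step 4 [EW]: N:wait,E:empty,S:wait,W:car3-GO | queues: N=0 E=0 S=0 W=1
Step 5 [EW]: N:wait,E:empty,S:wait,W:car5-GO | queues: N=0 E=0 S=0 W=0
Car 3 crosses at step 4

4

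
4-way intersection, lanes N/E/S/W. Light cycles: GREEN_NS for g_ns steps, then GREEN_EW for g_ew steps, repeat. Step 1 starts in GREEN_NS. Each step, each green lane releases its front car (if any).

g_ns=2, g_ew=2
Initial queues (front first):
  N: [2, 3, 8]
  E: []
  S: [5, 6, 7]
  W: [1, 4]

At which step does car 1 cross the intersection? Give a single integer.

Step 1 [NS]: N:car2-GO,E:wait,S:car5-GO,W:wait | queues: N=2 E=0 S=2 W=2
Step 2 [NS]: N:car3-GO,E:wait,S:car6-GO,W:wait | queues: N=1 E=0 S=1 W=2
Step 3 [EW]: N:wait,E:empty,S:wait,W:car1-GO | queues: N=1 E=0 S=1 W=1
Step 4 [EW]: N:wait,E:empty,S:wait,W:car4-GO | queues: N=1 E=0 S=1 W=0
Step 5 [NS]: N:car8-GO,E:wait,S:car7-GO,W:wait | queues: N=0 E=0 S=0 W=0
Car 1 crosses at step 3

3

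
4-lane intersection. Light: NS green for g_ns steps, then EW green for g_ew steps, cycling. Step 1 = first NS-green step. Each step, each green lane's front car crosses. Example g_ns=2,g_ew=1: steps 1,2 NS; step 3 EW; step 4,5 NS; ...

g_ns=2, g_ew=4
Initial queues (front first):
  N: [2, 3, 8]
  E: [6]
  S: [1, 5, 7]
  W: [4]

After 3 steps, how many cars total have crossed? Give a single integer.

Answer: 6

Derivation:
Step 1 [NS]: N:car2-GO,E:wait,S:car1-GO,W:wait | queues: N=2 E=1 S=2 W=1
Step 2 [NS]: N:car3-GO,E:wait,S:car5-GO,W:wait | queues: N=1 E=1 S=1 W=1
Step 3 [EW]: N:wait,E:car6-GO,S:wait,W:car4-GO | queues: N=1 E=0 S=1 W=0
Cars crossed by step 3: 6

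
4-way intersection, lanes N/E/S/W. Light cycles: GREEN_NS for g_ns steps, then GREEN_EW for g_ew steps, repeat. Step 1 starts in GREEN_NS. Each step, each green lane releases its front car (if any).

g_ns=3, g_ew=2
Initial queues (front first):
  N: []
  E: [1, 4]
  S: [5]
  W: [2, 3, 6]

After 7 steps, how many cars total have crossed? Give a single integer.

Step 1 [NS]: N:empty,E:wait,S:car5-GO,W:wait | queues: N=0 E=2 S=0 W=3
Step 2 [NS]: N:empty,E:wait,S:empty,W:wait | queues: N=0 E=2 S=0 W=3
Step 3 [NS]: N:empty,E:wait,S:empty,W:wait | queues: N=0 E=2 S=0 W=3
Step 4 [EW]: N:wait,E:car1-GO,S:wait,W:car2-GO | queues: N=0 E=1 S=0 W=2
Step 5 [EW]: N:wait,E:car4-GO,S:wait,W:car3-GO | queues: N=0 E=0 S=0 W=1
Step 6 [NS]: N:empty,E:wait,S:empty,W:wait | queues: N=0 E=0 S=0 W=1
Step 7 [NS]: N:empty,E:wait,S:empty,W:wait | queues: N=0 E=0 S=0 W=1
Cars crossed by step 7: 5

Answer: 5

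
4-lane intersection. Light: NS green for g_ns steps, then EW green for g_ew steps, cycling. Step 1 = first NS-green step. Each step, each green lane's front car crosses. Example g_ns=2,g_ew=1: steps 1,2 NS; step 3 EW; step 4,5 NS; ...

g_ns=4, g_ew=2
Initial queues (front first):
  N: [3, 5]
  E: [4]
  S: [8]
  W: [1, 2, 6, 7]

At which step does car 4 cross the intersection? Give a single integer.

Step 1 [NS]: N:car3-GO,E:wait,S:car8-GO,W:wait | queues: N=1 E=1 S=0 W=4
Step 2 [NS]: N:car5-GO,E:wait,S:empty,W:wait | queues: N=0 E=1 S=0 W=4
Step 3 [NS]: N:empty,E:wait,S:empty,W:wait | queues: N=0 E=1 S=0 W=4
Step 4 [NS]: N:empty,E:wait,S:empty,W:wait | queues: N=0 E=1 S=0 W=4
Step 5 [EW]: N:wait,E:car4-GO,S:wait,W:car1-GO | queues: N=0 E=0 S=0 W=3
Step 6 [EW]: N:wait,E:empty,S:wait,W:car2-GO | queues: N=0 E=0 S=0 W=2
Step 7 [NS]: N:empty,E:wait,S:empty,W:wait | queues: N=0 E=0 S=0 W=2
Step 8 [NS]: N:empty,E:wait,S:empty,W:wait | queues: N=0 E=0 S=0 W=2
Step 9 [NS]: N:empty,E:wait,S:empty,W:wait | queues: N=0 E=0 S=0 W=2
Step 10 [NS]: N:empty,E:wait,S:empty,W:wait | queues: N=0 E=0 S=0 W=2
Step 11 [EW]: N:wait,E:empty,S:wait,W:car6-GO | queues: N=0 E=0 S=0 W=1
Step 12 [EW]: N:wait,E:empty,S:wait,W:car7-GO | queues: N=0 E=0 S=0 W=0
Car 4 crosses at step 5

5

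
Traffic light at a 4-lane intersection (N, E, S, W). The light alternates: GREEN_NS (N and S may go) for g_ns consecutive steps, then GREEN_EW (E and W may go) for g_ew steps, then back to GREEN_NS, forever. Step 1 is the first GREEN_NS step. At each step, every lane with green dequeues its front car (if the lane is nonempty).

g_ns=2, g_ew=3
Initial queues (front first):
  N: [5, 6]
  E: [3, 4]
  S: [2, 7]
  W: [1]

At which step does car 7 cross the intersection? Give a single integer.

Step 1 [NS]: N:car5-GO,E:wait,S:car2-GO,W:wait | queues: N=1 E=2 S=1 W=1
Step 2 [NS]: N:car6-GO,E:wait,S:car7-GO,W:wait | queues: N=0 E=2 S=0 W=1
Step 3 [EW]: N:wait,E:car3-GO,S:wait,W:car1-GO | queues: N=0 E=1 S=0 W=0
Step 4 [EW]: N:wait,E:car4-GO,S:wait,W:empty | queues: N=0 E=0 S=0 W=0
Car 7 crosses at step 2

2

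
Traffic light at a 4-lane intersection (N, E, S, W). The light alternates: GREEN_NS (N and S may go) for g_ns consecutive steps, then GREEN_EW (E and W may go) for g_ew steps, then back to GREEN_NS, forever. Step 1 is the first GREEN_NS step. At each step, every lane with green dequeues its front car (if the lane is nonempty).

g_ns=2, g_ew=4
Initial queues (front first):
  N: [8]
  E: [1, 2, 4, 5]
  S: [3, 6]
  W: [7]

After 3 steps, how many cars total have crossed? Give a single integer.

Answer: 5

Derivation:
Step 1 [NS]: N:car8-GO,E:wait,S:car3-GO,W:wait | queues: N=0 E=4 S=1 W=1
Step 2 [NS]: N:empty,E:wait,S:car6-GO,W:wait | queues: N=0 E=4 S=0 W=1
Step 3 [EW]: N:wait,E:car1-GO,S:wait,W:car7-GO | queues: N=0 E=3 S=0 W=0
Cars crossed by step 3: 5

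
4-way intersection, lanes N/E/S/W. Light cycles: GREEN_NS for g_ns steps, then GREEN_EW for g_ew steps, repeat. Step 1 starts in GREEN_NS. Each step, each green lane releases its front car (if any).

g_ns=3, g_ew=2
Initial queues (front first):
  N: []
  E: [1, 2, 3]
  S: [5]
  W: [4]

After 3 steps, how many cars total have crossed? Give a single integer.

Answer: 1

Derivation:
Step 1 [NS]: N:empty,E:wait,S:car5-GO,W:wait | queues: N=0 E=3 S=0 W=1
Step 2 [NS]: N:empty,E:wait,S:empty,W:wait | queues: N=0 E=3 S=0 W=1
Step 3 [NS]: N:empty,E:wait,S:empty,W:wait | queues: N=0 E=3 S=0 W=1
Cars crossed by step 3: 1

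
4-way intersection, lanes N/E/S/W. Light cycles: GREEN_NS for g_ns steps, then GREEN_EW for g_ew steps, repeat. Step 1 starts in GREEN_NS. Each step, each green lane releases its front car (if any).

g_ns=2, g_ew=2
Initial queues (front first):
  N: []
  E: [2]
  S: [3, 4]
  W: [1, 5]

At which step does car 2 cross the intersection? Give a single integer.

Step 1 [NS]: N:empty,E:wait,S:car3-GO,W:wait | queues: N=0 E=1 S=1 W=2
Step 2 [NS]: N:empty,E:wait,S:car4-GO,W:wait | queues: N=0 E=1 S=0 W=2
Step 3 [EW]: N:wait,E:car2-GO,S:wait,W:car1-GO | queues: N=0 E=0 S=0 W=1
Step 4 [EW]: N:wait,E:empty,S:wait,W:car5-GO | queues: N=0 E=0 S=0 W=0
Car 2 crosses at step 3

3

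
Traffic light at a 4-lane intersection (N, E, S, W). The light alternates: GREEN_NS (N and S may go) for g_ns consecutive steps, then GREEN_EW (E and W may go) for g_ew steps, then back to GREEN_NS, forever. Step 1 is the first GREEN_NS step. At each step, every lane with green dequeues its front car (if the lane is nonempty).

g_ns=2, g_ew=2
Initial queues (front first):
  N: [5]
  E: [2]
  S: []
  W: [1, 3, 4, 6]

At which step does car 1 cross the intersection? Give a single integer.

Step 1 [NS]: N:car5-GO,E:wait,S:empty,W:wait | queues: N=0 E=1 S=0 W=4
Step 2 [NS]: N:empty,E:wait,S:empty,W:wait | queues: N=0 E=1 S=0 W=4
Step 3 [EW]: N:wait,E:car2-GO,S:wait,W:car1-GO | queues: N=0 E=0 S=0 W=3
Step 4 [EW]: N:wait,E:empty,S:wait,W:car3-GO | queues: N=0 E=0 S=0 W=2
Step 5 [NS]: N:empty,E:wait,S:empty,W:wait | queues: N=0 E=0 S=0 W=2
Step 6 [NS]: N:empty,E:wait,S:empty,W:wait | queues: N=0 E=0 S=0 W=2
Step 7 [EW]: N:wait,E:empty,S:wait,W:car4-GO | queues: N=0 E=0 S=0 W=1
Step 8 [EW]: N:wait,E:empty,S:wait,W:car6-GO | queues: N=0 E=0 S=0 W=0
Car 1 crosses at step 3

3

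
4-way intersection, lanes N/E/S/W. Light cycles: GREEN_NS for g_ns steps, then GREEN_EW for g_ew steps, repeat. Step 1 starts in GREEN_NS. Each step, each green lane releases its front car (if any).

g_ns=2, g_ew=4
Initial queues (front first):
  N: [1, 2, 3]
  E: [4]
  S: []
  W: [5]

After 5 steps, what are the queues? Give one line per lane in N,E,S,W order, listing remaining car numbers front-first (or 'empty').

Step 1 [NS]: N:car1-GO,E:wait,S:empty,W:wait | queues: N=2 E=1 S=0 W=1
Step 2 [NS]: N:car2-GO,E:wait,S:empty,W:wait | queues: N=1 E=1 S=0 W=1
Step 3 [EW]: N:wait,E:car4-GO,S:wait,W:car5-GO | queues: N=1 E=0 S=0 W=0
Step 4 [EW]: N:wait,E:empty,S:wait,W:empty | queues: N=1 E=0 S=0 W=0
Step 5 [EW]: N:wait,E:empty,S:wait,W:empty | queues: N=1 E=0 S=0 W=0

N: 3
E: empty
S: empty
W: empty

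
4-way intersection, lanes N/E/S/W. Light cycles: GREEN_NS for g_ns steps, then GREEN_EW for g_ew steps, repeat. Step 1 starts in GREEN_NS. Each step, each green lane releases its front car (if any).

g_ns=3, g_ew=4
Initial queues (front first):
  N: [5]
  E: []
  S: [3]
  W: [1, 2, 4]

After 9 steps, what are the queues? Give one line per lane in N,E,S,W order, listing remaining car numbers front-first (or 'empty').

Step 1 [NS]: N:car5-GO,E:wait,S:car3-GO,W:wait | queues: N=0 E=0 S=0 W=3
Step 2 [NS]: N:empty,E:wait,S:empty,W:wait | queues: N=0 E=0 S=0 W=3
Step 3 [NS]: N:empty,E:wait,S:empty,W:wait | queues: N=0 E=0 S=0 W=3
Step 4 [EW]: N:wait,E:empty,S:wait,W:car1-GO | queues: N=0 E=0 S=0 W=2
Step 5 [EW]: N:wait,E:empty,S:wait,W:car2-GO | queues: N=0 E=0 S=0 W=1
Step 6 [EW]: N:wait,E:empty,S:wait,W:car4-GO | queues: N=0 E=0 S=0 W=0

N: empty
E: empty
S: empty
W: empty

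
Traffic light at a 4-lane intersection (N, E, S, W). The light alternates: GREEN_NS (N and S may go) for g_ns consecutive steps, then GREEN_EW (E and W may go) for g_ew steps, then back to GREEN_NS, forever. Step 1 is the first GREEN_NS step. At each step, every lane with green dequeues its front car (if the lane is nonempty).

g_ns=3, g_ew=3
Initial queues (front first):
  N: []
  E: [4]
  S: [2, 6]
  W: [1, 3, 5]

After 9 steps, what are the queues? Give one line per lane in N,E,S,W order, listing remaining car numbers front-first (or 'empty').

Step 1 [NS]: N:empty,E:wait,S:car2-GO,W:wait | queues: N=0 E=1 S=1 W=3
Step 2 [NS]: N:empty,E:wait,S:car6-GO,W:wait | queues: N=0 E=1 S=0 W=3
Step 3 [NS]: N:empty,E:wait,S:empty,W:wait | queues: N=0 E=1 S=0 W=3
Step 4 [EW]: N:wait,E:car4-GO,S:wait,W:car1-GO | queues: N=0 E=0 S=0 W=2
Step 5 [EW]: N:wait,E:empty,S:wait,W:car3-GO | queues: N=0 E=0 S=0 W=1
Step 6 [EW]: N:wait,E:empty,S:wait,W:car5-GO | queues: N=0 E=0 S=0 W=0

N: empty
E: empty
S: empty
W: empty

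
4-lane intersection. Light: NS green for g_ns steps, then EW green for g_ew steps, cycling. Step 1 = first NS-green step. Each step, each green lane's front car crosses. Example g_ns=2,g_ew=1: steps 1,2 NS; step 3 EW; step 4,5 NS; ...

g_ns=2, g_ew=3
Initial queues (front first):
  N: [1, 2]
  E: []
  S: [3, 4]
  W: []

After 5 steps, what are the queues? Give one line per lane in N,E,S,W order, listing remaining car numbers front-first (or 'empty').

Step 1 [NS]: N:car1-GO,E:wait,S:car3-GO,W:wait | queues: N=1 E=0 S=1 W=0
Step 2 [NS]: N:car2-GO,E:wait,S:car4-GO,W:wait | queues: N=0 E=0 S=0 W=0

N: empty
E: empty
S: empty
W: empty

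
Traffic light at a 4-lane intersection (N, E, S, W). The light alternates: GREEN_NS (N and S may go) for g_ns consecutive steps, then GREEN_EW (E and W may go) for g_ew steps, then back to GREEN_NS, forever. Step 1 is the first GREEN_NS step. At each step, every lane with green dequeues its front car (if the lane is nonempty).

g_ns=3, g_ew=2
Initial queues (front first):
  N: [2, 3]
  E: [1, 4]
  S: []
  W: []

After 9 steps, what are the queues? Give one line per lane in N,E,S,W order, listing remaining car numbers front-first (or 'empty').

Step 1 [NS]: N:car2-GO,E:wait,S:empty,W:wait | queues: N=1 E=2 S=0 W=0
Step 2 [NS]: N:car3-GO,E:wait,S:empty,W:wait | queues: N=0 E=2 S=0 W=0
Step 3 [NS]: N:empty,E:wait,S:empty,W:wait | queues: N=0 E=2 S=0 W=0
Step 4 [EW]: N:wait,E:car1-GO,S:wait,W:empty | queues: N=0 E=1 S=0 W=0
Step 5 [EW]: N:wait,E:car4-GO,S:wait,W:empty | queues: N=0 E=0 S=0 W=0

N: empty
E: empty
S: empty
W: empty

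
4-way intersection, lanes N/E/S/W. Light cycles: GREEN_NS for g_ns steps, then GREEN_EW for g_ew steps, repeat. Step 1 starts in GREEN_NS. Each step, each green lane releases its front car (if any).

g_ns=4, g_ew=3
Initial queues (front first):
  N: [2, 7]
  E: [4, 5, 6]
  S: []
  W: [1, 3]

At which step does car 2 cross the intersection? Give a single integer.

Step 1 [NS]: N:car2-GO,E:wait,S:empty,W:wait | queues: N=1 E=3 S=0 W=2
Step 2 [NS]: N:car7-GO,E:wait,S:empty,W:wait | queues: N=0 E=3 S=0 W=2
Step 3 [NS]: N:empty,E:wait,S:empty,W:wait | queues: N=0 E=3 S=0 W=2
Step 4 [NS]: N:empty,E:wait,S:empty,W:wait | queues: N=0 E=3 S=0 W=2
Step 5 [EW]: N:wait,E:car4-GO,S:wait,W:car1-GO | queues: N=0 E=2 S=0 W=1
Step 6 [EW]: N:wait,E:car5-GO,S:wait,W:car3-GO | queues: N=0 E=1 S=0 W=0
Step 7 [EW]: N:wait,E:car6-GO,S:wait,W:empty | queues: N=0 E=0 S=0 W=0
Car 2 crosses at step 1

1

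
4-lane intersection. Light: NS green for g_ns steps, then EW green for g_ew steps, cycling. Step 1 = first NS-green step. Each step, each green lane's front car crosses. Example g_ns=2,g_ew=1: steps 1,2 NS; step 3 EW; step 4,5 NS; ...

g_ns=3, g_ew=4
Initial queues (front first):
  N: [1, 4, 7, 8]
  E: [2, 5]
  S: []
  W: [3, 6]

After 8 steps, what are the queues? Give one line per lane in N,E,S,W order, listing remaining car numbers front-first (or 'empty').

Step 1 [NS]: N:car1-GO,E:wait,S:empty,W:wait | queues: N=3 E=2 S=0 W=2
Step 2 [NS]: N:car4-GO,E:wait,S:empty,W:wait | queues: N=2 E=2 S=0 W=2
Step 3 [NS]: N:car7-GO,E:wait,S:empty,W:wait | queues: N=1 E=2 S=0 W=2
Step 4 [EW]: N:wait,E:car2-GO,S:wait,W:car3-GO | queues: N=1 E=1 S=0 W=1
Step 5 [EW]: N:wait,E:car5-GO,S:wait,W:car6-GO | queues: N=1 E=0 S=0 W=0
Step 6 [EW]: N:wait,E:empty,S:wait,W:empty | queues: N=1 E=0 S=0 W=0
Step 7 [EW]: N:wait,E:empty,S:wait,W:empty | queues: N=1 E=0 S=0 W=0
Step 8 [NS]: N:car8-GO,E:wait,S:empty,W:wait | queues: N=0 E=0 S=0 W=0

N: empty
E: empty
S: empty
W: empty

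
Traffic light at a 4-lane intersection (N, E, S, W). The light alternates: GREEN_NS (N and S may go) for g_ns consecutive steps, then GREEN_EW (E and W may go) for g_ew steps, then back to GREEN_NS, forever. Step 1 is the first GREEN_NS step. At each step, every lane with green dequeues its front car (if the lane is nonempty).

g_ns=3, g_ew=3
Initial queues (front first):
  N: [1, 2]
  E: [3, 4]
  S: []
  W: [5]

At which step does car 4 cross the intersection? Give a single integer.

Step 1 [NS]: N:car1-GO,E:wait,S:empty,W:wait | queues: N=1 E=2 S=0 W=1
Step 2 [NS]: N:car2-GO,E:wait,S:empty,W:wait | queues: N=0 E=2 S=0 W=1
Step 3 [NS]: N:empty,E:wait,S:empty,W:wait | queues: N=0 E=2 S=0 W=1
Step 4 [EW]: N:wait,E:car3-GO,S:wait,W:car5-GO | queues: N=0 E=1 S=0 W=0
Step 5 [EW]: N:wait,E:car4-GO,S:wait,W:empty | queues: N=0 E=0 S=0 W=0
Car 4 crosses at step 5

5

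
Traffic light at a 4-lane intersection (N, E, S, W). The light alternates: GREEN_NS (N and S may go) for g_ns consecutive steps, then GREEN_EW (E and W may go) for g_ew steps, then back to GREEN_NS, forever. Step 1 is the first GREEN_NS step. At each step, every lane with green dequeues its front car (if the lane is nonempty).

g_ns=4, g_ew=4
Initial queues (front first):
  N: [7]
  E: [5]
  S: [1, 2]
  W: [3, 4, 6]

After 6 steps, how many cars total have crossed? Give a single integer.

Answer: 6

Derivation:
Step 1 [NS]: N:car7-GO,E:wait,S:car1-GO,W:wait | queues: N=0 E=1 S=1 W=3
Step 2 [NS]: N:empty,E:wait,S:car2-GO,W:wait | queues: N=0 E=1 S=0 W=3
Step 3 [NS]: N:empty,E:wait,S:empty,W:wait | queues: N=0 E=1 S=0 W=3
Step 4 [NS]: N:empty,E:wait,S:empty,W:wait | queues: N=0 E=1 S=0 W=3
Step 5 [EW]: N:wait,E:car5-GO,S:wait,W:car3-GO | queues: N=0 E=0 S=0 W=2
Step 6 [EW]: N:wait,E:empty,S:wait,W:car4-GO | queues: N=0 E=0 S=0 W=1
Cars crossed by step 6: 6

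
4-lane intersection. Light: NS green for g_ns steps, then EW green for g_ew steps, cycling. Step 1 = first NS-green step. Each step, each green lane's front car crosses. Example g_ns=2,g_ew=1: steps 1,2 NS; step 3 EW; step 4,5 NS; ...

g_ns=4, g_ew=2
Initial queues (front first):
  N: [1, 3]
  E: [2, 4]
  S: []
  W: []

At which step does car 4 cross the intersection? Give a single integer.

Step 1 [NS]: N:car1-GO,E:wait,S:empty,W:wait | queues: N=1 E=2 S=0 W=0
Step 2 [NS]: N:car3-GO,E:wait,S:empty,W:wait | queues: N=0 E=2 S=0 W=0
Step 3 [NS]: N:empty,E:wait,S:empty,W:wait | queues: N=0 E=2 S=0 W=0
Step 4 [NS]: N:empty,E:wait,S:empty,W:wait | queues: N=0 E=2 S=0 W=0
Step 5 [EW]: N:wait,E:car2-GO,S:wait,W:empty | queues: N=0 E=1 S=0 W=0
Step 6 [EW]: N:wait,E:car4-GO,S:wait,W:empty | queues: N=0 E=0 S=0 W=0
Car 4 crosses at step 6

6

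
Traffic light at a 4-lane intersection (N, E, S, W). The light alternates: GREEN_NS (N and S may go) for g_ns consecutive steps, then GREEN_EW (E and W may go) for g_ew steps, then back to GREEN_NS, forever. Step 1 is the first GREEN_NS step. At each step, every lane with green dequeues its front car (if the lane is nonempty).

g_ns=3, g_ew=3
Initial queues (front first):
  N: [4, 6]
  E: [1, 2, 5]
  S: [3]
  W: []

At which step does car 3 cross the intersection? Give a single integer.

Step 1 [NS]: N:car4-GO,E:wait,S:car3-GO,W:wait | queues: N=1 E=3 S=0 W=0
Step 2 [NS]: N:car6-GO,E:wait,S:empty,W:wait | queues: N=0 E=3 S=0 W=0
Step 3 [NS]: N:empty,E:wait,S:empty,W:wait | queues: N=0 E=3 S=0 W=0
Step 4 [EW]: N:wait,E:car1-GO,S:wait,W:empty | queues: N=0 E=2 S=0 W=0
Step 5 [EW]: N:wait,E:car2-GO,S:wait,W:empty | queues: N=0 E=1 S=0 W=0
Step 6 [EW]: N:wait,E:car5-GO,S:wait,W:empty | queues: N=0 E=0 S=0 W=0
Car 3 crosses at step 1

1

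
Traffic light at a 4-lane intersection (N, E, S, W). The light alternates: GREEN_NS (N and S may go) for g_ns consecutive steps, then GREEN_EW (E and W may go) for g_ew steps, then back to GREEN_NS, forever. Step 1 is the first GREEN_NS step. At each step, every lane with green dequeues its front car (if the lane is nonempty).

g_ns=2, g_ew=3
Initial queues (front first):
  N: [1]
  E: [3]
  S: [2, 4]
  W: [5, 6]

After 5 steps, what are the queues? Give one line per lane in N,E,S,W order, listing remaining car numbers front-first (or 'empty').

Step 1 [NS]: N:car1-GO,E:wait,S:car2-GO,W:wait | queues: N=0 E=1 S=1 W=2
Step 2 [NS]: N:empty,E:wait,S:car4-GO,W:wait | queues: N=0 E=1 S=0 W=2
Step 3 [EW]: N:wait,E:car3-GO,S:wait,W:car5-GO | queues: N=0 E=0 S=0 W=1
Step 4 [EW]: N:wait,E:empty,S:wait,W:car6-GO | queues: N=0 E=0 S=0 W=0

N: empty
E: empty
S: empty
W: empty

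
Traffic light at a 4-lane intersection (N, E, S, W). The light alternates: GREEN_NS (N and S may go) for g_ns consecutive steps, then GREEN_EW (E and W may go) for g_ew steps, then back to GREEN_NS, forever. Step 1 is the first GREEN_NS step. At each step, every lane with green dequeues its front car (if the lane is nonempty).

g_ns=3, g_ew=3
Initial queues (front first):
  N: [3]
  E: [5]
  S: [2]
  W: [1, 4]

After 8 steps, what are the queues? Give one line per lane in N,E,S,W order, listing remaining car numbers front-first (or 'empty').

Step 1 [NS]: N:car3-GO,E:wait,S:car2-GO,W:wait | queues: N=0 E=1 S=0 W=2
Step 2 [NS]: N:empty,E:wait,S:empty,W:wait | queues: N=0 E=1 S=0 W=2
Step 3 [NS]: N:empty,E:wait,S:empty,W:wait | queues: N=0 E=1 S=0 W=2
Step 4 [EW]: N:wait,E:car5-GO,S:wait,W:car1-GO | queues: N=0 E=0 S=0 W=1
Step 5 [EW]: N:wait,E:empty,S:wait,W:car4-GO | queues: N=0 E=0 S=0 W=0

N: empty
E: empty
S: empty
W: empty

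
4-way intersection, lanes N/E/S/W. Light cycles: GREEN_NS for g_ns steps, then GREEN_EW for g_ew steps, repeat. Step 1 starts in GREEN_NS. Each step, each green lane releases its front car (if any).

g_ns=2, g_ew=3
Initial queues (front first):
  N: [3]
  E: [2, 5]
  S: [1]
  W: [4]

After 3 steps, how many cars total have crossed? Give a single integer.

Step 1 [NS]: N:car3-GO,E:wait,S:car1-GO,W:wait | queues: N=0 E=2 S=0 W=1
Step 2 [NS]: N:empty,E:wait,S:empty,W:wait | queues: N=0 E=2 S=0 W=1
Step 3 [EW]: N:wait,E:car2-GO,S:wait,W:car4-GO | queues: N=0 E=1 S=0 W=0
Cars crossed by step 3: 4

Answer: 4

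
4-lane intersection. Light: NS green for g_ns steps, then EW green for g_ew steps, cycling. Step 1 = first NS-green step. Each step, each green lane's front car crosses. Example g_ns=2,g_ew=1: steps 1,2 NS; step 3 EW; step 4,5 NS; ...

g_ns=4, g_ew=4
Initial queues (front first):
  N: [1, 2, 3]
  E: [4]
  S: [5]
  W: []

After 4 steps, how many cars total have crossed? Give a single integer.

Answer: 4

Derivation:
Step 1 [NS]: N:car1-GO,E:wait,S:car5-GO,W:wait | queues: N=2 E=1 S=0 W=0
Step 2 [NS]: N:car2-GO,E:wait,S:empty,W:wait | queues: N=1 E=1 S=0 W=0
Step 3 [NS]: N:car3-GO,E:wait,S:empty,W:wait | queues: N=0 E=1 S=0 W=0
Step 4 [NS]: N:empty,E:wait,S:empty,W:wait | queues: N=0 E=1 S=0 W=0
Cars crossed by step 4: 4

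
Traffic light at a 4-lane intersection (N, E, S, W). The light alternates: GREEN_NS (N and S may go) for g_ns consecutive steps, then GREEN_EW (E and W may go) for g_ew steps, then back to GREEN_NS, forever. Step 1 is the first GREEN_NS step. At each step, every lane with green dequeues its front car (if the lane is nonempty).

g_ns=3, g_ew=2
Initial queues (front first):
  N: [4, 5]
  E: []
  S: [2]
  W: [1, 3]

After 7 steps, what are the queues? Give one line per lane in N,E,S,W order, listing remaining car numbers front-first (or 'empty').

Step 1 [NS]: N:car4-GO,E:wait,S:car2-GO,W:wait | queues: N=1 E=0 S=0 W=2
Step 2 [NS]: N:car5-GO,E:wait,S:empty,W:wait | queues: N=0 E=0 S=0 W=2
Step 3 [NS]: N:empty,E:wait,S:empty,W:wait | queues: N=0 E=0 S=0 W=2
Step 4 [EW]: N:wait,E:empty,S:wait,W:car1-GO | queues: N=0 E=0 S=0 W=1
Step 5 [EW]: N:wait,E:empty,S:wait,W:car3-GO | queues: N=0 E=0 S=0 W=0

N: empty
E: empty
S: empty
W: empty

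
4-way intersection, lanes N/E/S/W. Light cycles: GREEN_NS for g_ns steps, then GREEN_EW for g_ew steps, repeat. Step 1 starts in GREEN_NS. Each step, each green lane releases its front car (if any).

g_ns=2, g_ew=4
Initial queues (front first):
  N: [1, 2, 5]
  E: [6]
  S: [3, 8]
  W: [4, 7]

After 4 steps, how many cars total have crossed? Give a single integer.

Step 1 [NS]: N:car1-GO,E:wait,S:car3-GO,W:wait | queues: N=2 E=1 S=1 W=2
Step 2 [NS]: N:car2-GO,E:wait,S:car8-GO,W:wait | queues: N=1 E=1 S=0 W=2
Step 3 [EW]: N:wait,E:car6-GO,S:wait,W:car4-GO | queues: N=1 E=0 S=0 W=1
Step 4 [EW]: N:wait,E:empty,S:wait,W:car7-GO | queues: N=1 E=0 S=0 W=0
Cars crossed by step 4: 7

Answer: 7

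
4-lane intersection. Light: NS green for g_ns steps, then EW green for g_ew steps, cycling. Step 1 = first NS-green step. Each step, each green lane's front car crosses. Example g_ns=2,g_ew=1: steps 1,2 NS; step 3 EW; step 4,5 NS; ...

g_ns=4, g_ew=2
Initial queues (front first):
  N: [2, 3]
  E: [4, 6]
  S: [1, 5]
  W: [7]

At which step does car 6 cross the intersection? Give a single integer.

Step 1 [NS]: N:car2-GO,E:wait,S:car1-GO,W:wait | queues: N=1 E=2 S=1 W=1
Step 2 [NS]: N:car3-GO,E:wait,S:car5-GO,W:wait | queues: N=0 E=2 S=0 W=1
Step 3 [NS]: N:empty,E:wait,S:empty,W:wait | queues: N=0 E=2 S=0 W=1
Step 4 [NS]: N:empty,E:wait,S:empty,W:wait | queues: N=0 E=2 S=0 W=1
Step 5 [EW]: N:wait,E:car4-GO,S:wait,W:car7-GO | queues: N=0 E=1 S=0 W=0
Step 6 [EW]: N:wait,E:car6-GO,S:wait,W:empty | queues: N=0 E=0 S=0 W=0
Car 6 crosses at step 6

6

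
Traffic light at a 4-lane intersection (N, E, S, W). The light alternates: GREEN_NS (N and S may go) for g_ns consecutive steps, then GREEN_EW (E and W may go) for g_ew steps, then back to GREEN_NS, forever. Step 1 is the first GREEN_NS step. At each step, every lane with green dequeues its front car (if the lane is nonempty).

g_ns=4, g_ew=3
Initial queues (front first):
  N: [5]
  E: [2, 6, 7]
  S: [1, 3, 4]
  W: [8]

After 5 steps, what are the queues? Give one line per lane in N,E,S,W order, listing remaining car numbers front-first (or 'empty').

Step 1 [NS]: N:car5-GO,E:wait,S:car1-GO,W:wait | queues: N=0 E=3 S=2 W=1
Step 2 [NS]: N:empty,E:wait,S:car3-GO,W:wait | queues: N=0 E=3 S=1 W=1
Step 3 [NS]: N:empty,E:wait,S:car4-GO,W:wait | queues: N=0 E=3 S=0 W=1
Step 4 [NS]: N:empty,E:wait,S:empty,W:wait | queues: N=0 E=3 S=0 W=1
Step 5 [EW]: N:wait,E:car2-GO,S:wait,W:car8-GO | queues: N=0 E=2 S=0 W=0

N: empty
E: 6 7
S: empty
W: empty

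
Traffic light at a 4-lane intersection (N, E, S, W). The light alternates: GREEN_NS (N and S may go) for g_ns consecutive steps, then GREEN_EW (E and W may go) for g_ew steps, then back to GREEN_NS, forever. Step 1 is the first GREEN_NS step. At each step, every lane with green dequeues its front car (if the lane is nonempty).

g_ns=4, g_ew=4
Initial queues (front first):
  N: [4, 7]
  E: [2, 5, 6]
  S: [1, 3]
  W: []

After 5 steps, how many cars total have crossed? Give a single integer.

Step 1 [NS]: N:car4-GO,E:wait,S:car1-GO,W:wait | queues: N=1 E=3 S=1 W=0
Step 2 [NS]: N:car7-GO,E:wait,S:car3-GO,W:wait | queues: N=0 E=3 S=0 W=0
Step 3 [NS]: N:empty,E:wait,S:empty,W:wait | queues: N=0 E=3 S=0 W=0
Step 4 [NS]: N:empty,E:wait,S:empty,W:wait | queues: N=0 E=3 S=0 W=0
Step 5 [EW]: N:wait,E:car2-GO,S:wait,W:empty | queues: N=0 E=2 S=0 W=0
Cars crossed by step 5: 5

Answer: 5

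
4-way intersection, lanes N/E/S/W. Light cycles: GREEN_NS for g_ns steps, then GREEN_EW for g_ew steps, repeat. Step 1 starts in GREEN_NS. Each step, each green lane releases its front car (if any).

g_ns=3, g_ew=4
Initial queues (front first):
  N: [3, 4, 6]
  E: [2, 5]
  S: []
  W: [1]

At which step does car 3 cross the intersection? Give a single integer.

Step 1 [NS]: N:car3-GO,E:wait,S:empty,W:wait | queues: N=2 E=2 S=0 W=1
Step 2 [NS]: N:car4-GO,E:wait,S:empty,W:wait | queues: N=1 E=2 S=0 W=1
Step 3 [NS]: N:car6-GO,E:wait,S:empty,W:wait | queues: N=0 E=2 S=0 W=1
Step 4 [EW]: N:wait,E:car2-GO,S:wait,W:car1-GO | queues: N=0 E=1 S=0 W=0
Step 5 [EW]: N:wait,E:car5-GO,S:wait,W:empty | queues: N=0 E=0 S=0 W=0
Car 3 crosses at step 1

1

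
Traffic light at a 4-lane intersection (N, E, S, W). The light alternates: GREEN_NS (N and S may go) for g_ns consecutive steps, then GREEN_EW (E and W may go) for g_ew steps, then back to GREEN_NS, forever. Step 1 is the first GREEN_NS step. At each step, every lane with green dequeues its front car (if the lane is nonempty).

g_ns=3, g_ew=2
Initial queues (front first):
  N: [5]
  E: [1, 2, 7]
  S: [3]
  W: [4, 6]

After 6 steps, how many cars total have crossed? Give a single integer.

Answer: 6

Derivation:
Step 1 [NS]: N:car5-GO,E:wait,S:car3-GO,W:wait | queues: N=0 E=3 S=0 W=2
Step 2 [NS]: N:empty,E:wait,S:empty,W:wait | queues: N=0 E=3 S=0 W=2
Step 3 [NS]: N:empty,E:wait,S:empty,W:wait | queues: N=0 E=3 S=0 W=2
Step 4 [EW]: N:wait,E:car1-GO,S:wait,W:car4-GO | queues: N=0 E=2 S=0 W=1
Step 5 [EW]: N:wait,E:car2-GO,S:wait,W:car6-GO | queues: N=0 E=1 S=0 W=0
Step 6 [NS]: N:empty,E:wait,S:empty,W:wait | queues: N=0 E=1 S=0 W=0
Cars crossed by step 6: 6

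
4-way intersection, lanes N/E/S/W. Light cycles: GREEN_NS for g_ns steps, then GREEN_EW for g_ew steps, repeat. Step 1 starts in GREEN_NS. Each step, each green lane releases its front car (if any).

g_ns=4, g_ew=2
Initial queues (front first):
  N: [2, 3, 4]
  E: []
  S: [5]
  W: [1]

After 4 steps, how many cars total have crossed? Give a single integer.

Answer: 4

Derivation:
Step 1 [NS]: N:car2-GO,E:wait,S:car5-GO,W:wait | queues: N=2 E=0 S=0 W=1
Step 2 [NS]: N:car3-GO,E:wait,S:empty,W:wait | queues: N=1 E=0 S=0 W=1
Step 3 [NS]: N:car4-GO,E:wait,S:empty,W:wait | queues: N=0 E=0 S=0 W=1
Step 4 [NS]: N:empty,E:wait,S:empty,W:wait | queues: N=0 E=0 S=0 W=1
Cars crossed by step 4: 4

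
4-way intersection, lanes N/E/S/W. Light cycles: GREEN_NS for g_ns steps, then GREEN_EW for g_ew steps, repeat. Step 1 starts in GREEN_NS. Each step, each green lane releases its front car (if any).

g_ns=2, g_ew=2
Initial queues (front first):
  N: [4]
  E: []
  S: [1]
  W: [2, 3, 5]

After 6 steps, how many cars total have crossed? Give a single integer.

Step 1 [NS]: N:car4-GO,E:wait,S:car1-GO,W:wait | queues: N=0 E=0 S=0 W=3
Step 2 [NS]: N:empty,E:wait,S:empty,W:wait | queues: N=0 E=0 S=0 W=3
Step 3 [EW]: N:wait,E:empty,S:wait,W:car2-GO | queues: N=0 E=0 S=0 W=2
Step 4 [EW]: N:wait,E:empty,S:wait,W:car3-GO | queues: N=0 E=0 S=0 W=1
Step 5 [NS]: N:empty,E:wait,S:empty,W:wait | queues: N=0 E=0 S=0 W=1
Step 6 [NS]: N:empty,E:wait,S:empty,W:wait | queues: N=0 E=0 S=0 W=1
Cars crossed by step 6: 4

Answer: 4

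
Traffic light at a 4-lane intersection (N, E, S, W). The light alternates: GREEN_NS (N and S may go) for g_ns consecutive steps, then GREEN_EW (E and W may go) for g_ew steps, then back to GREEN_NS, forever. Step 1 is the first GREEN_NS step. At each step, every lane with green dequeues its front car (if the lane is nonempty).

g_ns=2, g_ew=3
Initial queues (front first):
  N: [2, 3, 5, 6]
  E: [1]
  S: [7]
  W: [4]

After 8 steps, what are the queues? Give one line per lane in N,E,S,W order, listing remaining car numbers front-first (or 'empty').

Step 1 [NS]: N:car2-GO,E:wait,S:car7-GO,W:wait | queues: N=3 E=1 S=0 W=1
Step 2 [NS]: N:car3-GO,E:wait,S:empty,W:wait | queues: N=2 E=1 S=0 W=1
Step 3 [EW]: N:wait,E:car1-GO,S:wait,W:car4-GO | queues: N=2 E=0 S=0 W=0
Step 4 [EW]: N:wait,E:empty,S:wait,W:empty | queues: N=2 E=0 S=0 W=0
Step 5 [EW]: N:wait,E:empty,S:wait,W:empty | queues: N=2 E=0 S=0 W=0
Step 6 [NS]: N:car5-GO,E:wait,S:empty,W:wait | queues: N=1 E=0 S=0 W=0
Step 7 [NS]: N:car6-GO,E:wait,S:empty,W:wait | queues: N=0 E=0 S=0 W=0

N: empty
E: empty
S: empty
W: empty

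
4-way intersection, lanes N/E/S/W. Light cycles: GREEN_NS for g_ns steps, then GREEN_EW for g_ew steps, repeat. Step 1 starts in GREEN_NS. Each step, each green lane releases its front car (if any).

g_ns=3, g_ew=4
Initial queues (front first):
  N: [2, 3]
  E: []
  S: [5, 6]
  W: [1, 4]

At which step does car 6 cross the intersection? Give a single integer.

Step 1 [NS]: N:car2-GO,E:wait,S:car5-GO,W:wait | queues: N=1 E=0 S=1 W=2
Step 2 [NS]: N:car3-GO,E:wait,S:car6-GO,W:wait | queues: N=0 E=0 S=0 W=2
Step 3 [NS]: N:empty,E:wait,S:empty,W:wait | queues: N=0 E=0 S=0 W=2
Step 4 [EW]: N:wait,E:empty,S:wait,W:car1-GO | queues: N=0 E=0 S=0 W=1
Step 5 [EW]: N:wait,E:empty,S:wait,W:car4-GO | queues: N=0 E=0 S=0 W=0
Car 6 crosses at step 2

2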